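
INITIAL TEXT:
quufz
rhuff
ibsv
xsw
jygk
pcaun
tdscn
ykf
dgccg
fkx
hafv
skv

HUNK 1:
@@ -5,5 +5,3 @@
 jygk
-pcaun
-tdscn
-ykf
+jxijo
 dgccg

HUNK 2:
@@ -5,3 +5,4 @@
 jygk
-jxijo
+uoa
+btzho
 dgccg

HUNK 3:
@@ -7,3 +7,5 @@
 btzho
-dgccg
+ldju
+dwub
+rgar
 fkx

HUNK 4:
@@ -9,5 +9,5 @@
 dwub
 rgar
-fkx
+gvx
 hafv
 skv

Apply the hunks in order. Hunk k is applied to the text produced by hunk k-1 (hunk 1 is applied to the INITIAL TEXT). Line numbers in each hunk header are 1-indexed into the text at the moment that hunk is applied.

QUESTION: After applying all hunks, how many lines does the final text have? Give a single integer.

Answer: 13

Derivation:
Hunk 1: at line 5 remove [pcaun,tdscn,ykf] add [jxijo] -> 10 lines: quufz rhuff ibsv xsw jygk jxijo dgccg fkx hafv skv
Hunk 2: at line 5 remove [jxijo] add [uoa,btzho] -> 11 lines: quufz rhuff ibsv xsw jygk uoa btzho dgccg fkx hafv skv
Hunk 3: at line 7 remove [dgccg] add [ldju,dwub,rgar] -> 13 lines: quufz rhuff ibsv xsw jygk uoa btzho ldju dwub rgar fkx hafv skv
Hunk 4: at line 9 remove [fkx] add [gvx] -> 13 lines: quufz rhuff ibsv xsw jygk uoa btzho ldju dwub rgar gvx hafv skv
Final line count: 13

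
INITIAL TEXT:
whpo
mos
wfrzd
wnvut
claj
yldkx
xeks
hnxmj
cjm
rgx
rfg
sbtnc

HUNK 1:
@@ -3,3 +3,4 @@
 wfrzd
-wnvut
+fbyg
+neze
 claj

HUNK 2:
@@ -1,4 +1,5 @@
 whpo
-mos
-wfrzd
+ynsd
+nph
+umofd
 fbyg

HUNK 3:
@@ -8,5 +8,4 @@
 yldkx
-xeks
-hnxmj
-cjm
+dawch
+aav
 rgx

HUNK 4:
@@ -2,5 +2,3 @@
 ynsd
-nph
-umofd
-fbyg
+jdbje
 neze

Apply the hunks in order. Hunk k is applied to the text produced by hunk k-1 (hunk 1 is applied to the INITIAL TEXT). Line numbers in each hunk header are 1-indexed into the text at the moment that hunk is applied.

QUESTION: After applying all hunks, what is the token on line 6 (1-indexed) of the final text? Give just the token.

Answer: yldkx

Derivation:
Hunk 1: at line 3 remove [wnvut] add [fbyg,neze] -> 13 lines: whpo mos wfrzd fbyg neze claj yldkx xeks hnxmj cjm rgx rfg sbtnc
Hunk 2: at line 1 remove [mos,wfrzd] add [ynsd,nph,umofd] -> 14 lines: whpo ynsd nph umofd fbyg neze claj yldkx xeks hnxmj cjm rgx rfg sbtnc
Hunk 3: at line 8 remove [xeks,hnxmj,cjm] add [dawch,aav] -> 13 lines: whpo ynsd nph umofd fbyg neze claj yldkx dawch aav rgx rfg sbtnc
Hunk 4: at line 2 remove [nph,umofd,fbyg] add [jdbje] -> 11 lines: whpo ynsd jdbje neze claj yldkx dawch aav rgx rfg sbtnc
Final line 6: yldkx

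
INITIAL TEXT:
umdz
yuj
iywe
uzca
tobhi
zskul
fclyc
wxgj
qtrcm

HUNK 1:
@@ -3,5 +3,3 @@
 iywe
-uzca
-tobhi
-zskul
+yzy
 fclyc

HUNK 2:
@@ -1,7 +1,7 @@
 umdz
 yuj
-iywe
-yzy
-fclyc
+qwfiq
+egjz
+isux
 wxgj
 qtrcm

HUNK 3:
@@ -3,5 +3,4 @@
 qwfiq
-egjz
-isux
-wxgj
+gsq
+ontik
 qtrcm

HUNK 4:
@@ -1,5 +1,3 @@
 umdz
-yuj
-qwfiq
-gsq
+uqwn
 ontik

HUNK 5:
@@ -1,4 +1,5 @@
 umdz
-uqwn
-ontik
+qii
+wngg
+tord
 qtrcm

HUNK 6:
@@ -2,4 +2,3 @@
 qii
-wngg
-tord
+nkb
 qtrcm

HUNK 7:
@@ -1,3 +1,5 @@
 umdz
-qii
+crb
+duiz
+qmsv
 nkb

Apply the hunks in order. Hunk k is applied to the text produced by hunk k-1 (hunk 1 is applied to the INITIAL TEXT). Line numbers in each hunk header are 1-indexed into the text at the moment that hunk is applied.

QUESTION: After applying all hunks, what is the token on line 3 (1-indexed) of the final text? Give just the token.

Hunk 1: at line 3 remove [uzca,tobhi,zskul] add [yzy] -> 7 lines: umdz yuj iywe yzy fclyc wxgj qtrcm
Hunk 2: at line 1 remove [iywe,yzy,fclyc] add [qwfiq,egjz,isux] -> 7 lines: umdz yuj qwfiq egjz isux wxgj qtrcm
Hunk 3: at line 3 remove [egjz,isux,wxgj] add [gsq,ontik] -> 6 lines: umdz yuj qwfiq gsq ontik qtrcm
Hunk 4: at line 1 remove [yuj,qwfiq,gsq] add [uqwn] -> 4 lines: umdz uqwn ontik qtrcm
Hunk 5: at line 1 remove [uqwn,ontik] add [qii,wngg,tord] -> 5 lines: umdz qii wngg tord qtrcm
Hunk 6: at line 2 remove [wngg,tord] add [nkb] -> 4 lines: umdz qii nkb qtrcm
Hunk 7: at line 1 remove [qii] add [crb,duiz,qmsv] -> 6 lines: umdz crb duiz qmsv nkb qtrcm
Final line 3: duiz

Answer: duiz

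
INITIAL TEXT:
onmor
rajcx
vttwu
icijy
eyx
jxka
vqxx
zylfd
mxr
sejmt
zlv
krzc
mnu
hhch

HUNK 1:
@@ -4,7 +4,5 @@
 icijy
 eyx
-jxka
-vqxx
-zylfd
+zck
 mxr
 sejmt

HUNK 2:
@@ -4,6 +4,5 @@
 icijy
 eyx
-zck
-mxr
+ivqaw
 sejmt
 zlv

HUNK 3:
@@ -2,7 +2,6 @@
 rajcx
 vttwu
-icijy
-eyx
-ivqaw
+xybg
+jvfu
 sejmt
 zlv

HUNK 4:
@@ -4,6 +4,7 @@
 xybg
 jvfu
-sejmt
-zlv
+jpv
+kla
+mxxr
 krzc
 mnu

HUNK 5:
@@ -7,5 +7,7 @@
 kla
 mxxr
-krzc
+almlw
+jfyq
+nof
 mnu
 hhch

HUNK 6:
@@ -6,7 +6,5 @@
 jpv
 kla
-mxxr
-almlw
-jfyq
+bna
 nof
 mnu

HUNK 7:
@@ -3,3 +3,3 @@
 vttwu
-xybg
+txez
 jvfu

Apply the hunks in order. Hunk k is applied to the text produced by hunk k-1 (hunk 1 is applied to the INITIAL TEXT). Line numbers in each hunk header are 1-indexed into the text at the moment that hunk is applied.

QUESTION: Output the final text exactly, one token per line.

Answer: onmor
rajcx
vttwu
txez
jvfu
jpv
kla
bna
nof
mnu
hhch

Derivation:
Hunk 1: at line 4 remove [jxka,vqxx,zylfd] add [zck] -> 12 lines: onmor rajcx vttwu icijy eyx zck mxr sejmt zlv krzc mnu hhch
Hunk 2: at line 4 remove [zck,mxr] add [ivqaw] -> 11 lines: onmor rajcx vttwu icijy eyx ivqaw sejmt zlv krzc mnu hhch
Hunk 3: at line 2 remove [icijy,eyx,ivqaw] add [xybg,jvfu] -> 10 lines: onmor rajcx vttwu xybg jvfu sejmt zlv krzc mnu hhch
Hunk 4: at line 4 remove [sejmt,zlv] add [jpv,kla,mxxr] -> 11 lines: onmor rajcx vttwu xybg jvfu jpv kla mxxr krzc mnu hhch
Hunk 5: at line 7 remove [krzc] add [almlw,jfyq,nof] -> 13 lines: onmor rajcx vttwu xybg jvfu jpv kla mxxr almlw jfyq nof mnu hhch
Hunk 6: at line 6 remove [mxxr,almlw,jfyq] add [bna] -> 11 lines: onmor rajcx vttwu xybg jvfu jpv kla bna nof mnu hhch
Hunk 7: at line 3 remove [xybg] add [txez] -> 11 lines: onmor rajcx vttwu txez jvfu jpv kla bna nof mnu hhch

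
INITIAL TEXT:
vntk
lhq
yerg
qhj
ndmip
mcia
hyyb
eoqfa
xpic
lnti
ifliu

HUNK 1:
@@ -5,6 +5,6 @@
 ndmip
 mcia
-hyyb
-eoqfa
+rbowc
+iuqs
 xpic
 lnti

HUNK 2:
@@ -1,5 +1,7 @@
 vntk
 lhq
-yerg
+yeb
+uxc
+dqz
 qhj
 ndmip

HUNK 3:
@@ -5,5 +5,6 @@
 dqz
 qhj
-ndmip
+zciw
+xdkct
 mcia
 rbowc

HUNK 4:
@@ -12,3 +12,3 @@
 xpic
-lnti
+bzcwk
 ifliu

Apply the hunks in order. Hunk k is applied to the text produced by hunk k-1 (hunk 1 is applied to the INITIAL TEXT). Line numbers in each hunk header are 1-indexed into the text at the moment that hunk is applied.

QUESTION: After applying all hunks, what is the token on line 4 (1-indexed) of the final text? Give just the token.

Answer: uxc

Derivation:
Hunk 1: at line 5 remove [hyyb,eoqfa] add [rbowc,iuqs] -> 11 lines: vntk lhq yerg qhj ndmip mcia rbowc iuqs xpic lnti ifliu
Hunk 2: at line 1 remove [yerg] add [yeb,uxc,dqz] -> 13 lines: vntk lhq yeb uxc dqz qhj ndmip mcia rbowc iuqs xpic lnti ifliu
Hunk 3: at line 5 remove [ndmip] add [zciw,xdkct] -> 14 lines: vntk lhq yeb uxc dqz qhj zciw xdkct mcia rbowc iuqs xpic lnti ifliu
Hunk 4: at line 12 remove [lnti] add [bzcwk] -> 14 lines: vntk lhq yeb uxc dqz qhj zciw xdkct mcia rbowc iuqs xpic bzcwk ifliu
Final line 4: uxc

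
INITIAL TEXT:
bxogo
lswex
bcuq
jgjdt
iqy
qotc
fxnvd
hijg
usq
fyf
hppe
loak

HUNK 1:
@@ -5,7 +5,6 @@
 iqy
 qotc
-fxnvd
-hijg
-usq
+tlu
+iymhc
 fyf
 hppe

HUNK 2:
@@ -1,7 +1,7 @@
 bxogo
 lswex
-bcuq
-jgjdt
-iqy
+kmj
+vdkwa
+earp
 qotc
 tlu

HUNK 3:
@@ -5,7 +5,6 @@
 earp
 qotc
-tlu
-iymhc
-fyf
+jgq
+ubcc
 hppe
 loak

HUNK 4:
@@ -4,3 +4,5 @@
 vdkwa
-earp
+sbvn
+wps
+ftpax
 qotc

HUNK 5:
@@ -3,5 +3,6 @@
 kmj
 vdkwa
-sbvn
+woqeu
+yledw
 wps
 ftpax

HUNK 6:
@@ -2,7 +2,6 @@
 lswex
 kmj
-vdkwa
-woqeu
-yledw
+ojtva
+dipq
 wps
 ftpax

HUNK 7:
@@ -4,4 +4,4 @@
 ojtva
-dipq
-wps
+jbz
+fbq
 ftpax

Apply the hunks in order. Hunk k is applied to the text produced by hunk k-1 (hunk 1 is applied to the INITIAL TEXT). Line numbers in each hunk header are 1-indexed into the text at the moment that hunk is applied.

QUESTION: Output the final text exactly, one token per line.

Answer: bxogo
lswex
kmj
ojtva
jbz
fbq
ftpax
qotc
jgq
ubcc
hppe
loak

Derivation:
Hunk 1: at line 5 remove [fxnvd,hijg,usq] add [tlu,iymhc] -> 11 lines: bxogo lswex bcuq jgjdt iqy qotc tlu iymhc fyf hppe loak
Hunk 2: at line 1 remove [bcuq,jgjdt,iqy] add [kmj,vdkwa,earp] -> 11 lines: bxogo lswex kmj vdkwa earp qotc tlu iymhc fyf hppe loak
Hunk 3: at line 5 remove [tlu,iymhc,fyf] add [jgq,ubcc] -> 10 lines: bxogo lswex kmj vdkwa earp qotc jgq ubcc hppe loak
Hunk 4: at line 4 remove [earp] add [sbvn,wps,ftpax] -> 12 lines: bxogo lswex kmj vdkwa sbvn wps ftpax qotc jgq ubcc hppe loak
Hunk 5: at line 3 remove [sbvn] add [woqeu,yledw] -> 13 lines: bxogo lswex kmj vdkwa woqeu yledw wps ftpax qotc jgq ubcc hppe loak
Hunk 6: at line 2 remove [vdkwa,woqeu,yledw] add [ojtva,dipq] -> 12 lines: bxogo lswex kmj ojtva dipq wps ftpax qotc jgq ubcc hppe loak
Hunk 7: at line 4 remove [dipq,wps] add [jbz,fbq] -> 12 lines: bxogo lswex kmj ojtva jbz fbq ftpax qotc jgq ubcc hppe loak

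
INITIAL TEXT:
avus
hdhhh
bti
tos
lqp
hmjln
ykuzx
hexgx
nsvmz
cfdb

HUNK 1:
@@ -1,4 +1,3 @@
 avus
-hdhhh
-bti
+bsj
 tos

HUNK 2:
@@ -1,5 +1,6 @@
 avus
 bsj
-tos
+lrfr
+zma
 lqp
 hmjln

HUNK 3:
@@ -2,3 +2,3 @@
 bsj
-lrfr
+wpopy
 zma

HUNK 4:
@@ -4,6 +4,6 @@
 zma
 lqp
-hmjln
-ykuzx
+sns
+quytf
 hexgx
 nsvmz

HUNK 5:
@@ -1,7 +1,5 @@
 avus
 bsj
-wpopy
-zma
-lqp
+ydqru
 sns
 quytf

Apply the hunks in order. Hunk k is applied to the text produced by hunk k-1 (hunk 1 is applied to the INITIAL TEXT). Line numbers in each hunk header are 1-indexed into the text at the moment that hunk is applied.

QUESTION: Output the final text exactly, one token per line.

Hunk 1: at line 1 remove [hdhhh,bti] add [bsj] -> 9 lines: avus bsj tos lqp hmjln ykuzx hexgx nsvmz cfdb
Hunk 2: at line 1 remove [tos] add [lrfr,zma] -> 10 lines: avus bsj lrfr zma lqp hmjln ykuzx hexgx nsvmz cfdb
Hunk 3: at line 2 remove [lrfr] add [wpopy] -> 10 lines: avus bsj wpopy zma lqp hmjln ykuzx hexgx nsvmz cfdb
Hunk 4: at line 4 remove [hmjln,ykuzx] add [sns,quytf] -> 10 lines: avus bsj wpopy zma lqp sns quytf hexgx nsvmz cfdb
Hunk 5: at line 1 remove [wpopy,zma,lqp] add [ydqru] -> 8 lines: avus bsj ydqru sns quytf hexgx nsvmz cfdb

Answer: avus
bsj
ydqru
sns
quytf
hexgx
nsvmz
cfdb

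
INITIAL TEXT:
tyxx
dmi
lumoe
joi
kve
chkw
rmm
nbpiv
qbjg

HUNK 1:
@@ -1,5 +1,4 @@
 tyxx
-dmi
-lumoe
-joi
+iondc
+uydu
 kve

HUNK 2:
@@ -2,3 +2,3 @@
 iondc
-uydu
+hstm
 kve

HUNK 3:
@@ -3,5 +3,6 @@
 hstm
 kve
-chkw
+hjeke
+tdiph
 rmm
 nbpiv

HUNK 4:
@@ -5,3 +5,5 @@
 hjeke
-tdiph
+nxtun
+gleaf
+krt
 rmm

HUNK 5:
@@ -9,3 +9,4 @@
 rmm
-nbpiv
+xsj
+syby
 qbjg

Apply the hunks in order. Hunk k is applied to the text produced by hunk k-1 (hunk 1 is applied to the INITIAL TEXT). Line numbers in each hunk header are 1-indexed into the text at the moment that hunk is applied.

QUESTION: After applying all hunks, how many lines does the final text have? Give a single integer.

Answer: 12

Derivation:
Hunk 1: at line 1 remove [dmi,lumoe,joi] add [iondc,uydu] -> 8 lines: tyxx iondc uydu kve chkw rmm nbpiv qbjg
Hunk 2: at line 2 remove [uydu] add [hstm] -> 8 lines: tyxx iondc hstm kve chkw rmm nbpiv qbjg
Hunk 3: at line 3 remove [chkw] add [hjeke,tdiph] -> 9 lines: tyxx iondc hstm kve hjeke tdiph rmm nbpiv qbjg
Hunk 4: at line 5 remove [tdiph] add [nxtun,gleaf,krt] -> 11 lines: tyxx iondc hstm kve hjeke nxtun gleaf krt rmm nbpiv qbjg
Hunk 5: at line 9 remove [nbpiv] add [xsj,syby] -> 12 lines: tyxx iondc hstm kve hjeke nxtun gleaf krt rmm xsj syby qbjg
Final line count: 12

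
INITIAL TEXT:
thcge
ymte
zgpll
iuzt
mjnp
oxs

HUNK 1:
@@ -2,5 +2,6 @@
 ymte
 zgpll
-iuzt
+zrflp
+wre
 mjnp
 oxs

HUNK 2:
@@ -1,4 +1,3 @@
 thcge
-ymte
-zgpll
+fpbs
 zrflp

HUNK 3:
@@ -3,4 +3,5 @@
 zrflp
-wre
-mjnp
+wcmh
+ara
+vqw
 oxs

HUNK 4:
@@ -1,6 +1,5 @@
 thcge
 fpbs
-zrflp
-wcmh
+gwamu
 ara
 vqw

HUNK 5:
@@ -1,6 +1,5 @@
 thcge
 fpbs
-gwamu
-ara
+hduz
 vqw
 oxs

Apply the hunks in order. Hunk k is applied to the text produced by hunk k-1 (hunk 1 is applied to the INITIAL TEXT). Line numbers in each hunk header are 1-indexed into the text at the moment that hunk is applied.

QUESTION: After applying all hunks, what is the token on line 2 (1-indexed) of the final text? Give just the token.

Answer: fpbs

Derivation:
Hunk 1: at line 2 remove [iuzt] add [zrflp,wre] -> 7 lines: thcge ymte zgpll zrflp wre mjnp oxs
Hunk 2: at line 1 remove [ymte,zgpll] add [fpbs] -> 6 lines: thcge fpbs zrflp wre mjnp oxs
Hunk 3: at line 3 remove [wre,mjnp] add [wcmh,ara,vqw] -> 7 lines: thcge fpbs zrflp wcmh ara vqw oxs
Hunk 4: at line 1 remove [zrflp,wcmh] add [gwamu] -> 6 lines: thcge fpbs gwamu ara vqw oxs
Hunk 5: at line 1 remove [gwamu,ara] add [hduz] -> 5 lines: thcge fpbs hduz vqw oxs
Final line 2: fpbs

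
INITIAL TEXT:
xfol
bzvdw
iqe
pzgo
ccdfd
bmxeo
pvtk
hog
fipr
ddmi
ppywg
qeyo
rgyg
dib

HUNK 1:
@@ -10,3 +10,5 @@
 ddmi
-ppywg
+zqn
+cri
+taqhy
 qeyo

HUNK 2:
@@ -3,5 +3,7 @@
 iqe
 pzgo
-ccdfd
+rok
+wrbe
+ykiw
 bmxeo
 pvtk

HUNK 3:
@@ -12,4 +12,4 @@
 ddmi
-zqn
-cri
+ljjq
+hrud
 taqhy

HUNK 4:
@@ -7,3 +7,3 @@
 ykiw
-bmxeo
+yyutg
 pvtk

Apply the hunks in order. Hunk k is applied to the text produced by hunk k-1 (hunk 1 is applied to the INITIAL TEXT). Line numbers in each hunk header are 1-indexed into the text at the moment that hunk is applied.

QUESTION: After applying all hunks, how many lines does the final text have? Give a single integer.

Hunk 1: at line 10 remove [ppywg] add [zqn,cri,taqhy] -> 16 lines: xfol bzvdw iqe pzgo ccdfd bmxeo pvtk hog fipr ddmi zqn cri taqhy qeyo rgyg dib
Hunk 2: at line 3 remove [ccdfd] add [rok,wrbe,ykiw] -> 18 lines: xfol bzvdw iqe pzgo rok wrbe ykiw bmxeo pvtk hog fipr ddmi zqn cri taqhy qeyo rgyg dib
Hunk 3: at line 12 remove [zqn,cri] add [ljjq,hrud] -> 18 lines: xfol bzvdw iqe pzgo rok wrbe ykiw bmxeo pvtk hog fipr ddmi ljjq hrud taqhy qeyo rgyg dib
Hunk 4: at line 7 remove [bmxeo] add [yyutg] -> 18 lines: xfol bzvdw iqe pzgo rok wrbe ykiw yyutg pvtk hog fipr ddmi ljjq hrud taqhy qeyo rgyg dib
Final line count: 18

Answer: 18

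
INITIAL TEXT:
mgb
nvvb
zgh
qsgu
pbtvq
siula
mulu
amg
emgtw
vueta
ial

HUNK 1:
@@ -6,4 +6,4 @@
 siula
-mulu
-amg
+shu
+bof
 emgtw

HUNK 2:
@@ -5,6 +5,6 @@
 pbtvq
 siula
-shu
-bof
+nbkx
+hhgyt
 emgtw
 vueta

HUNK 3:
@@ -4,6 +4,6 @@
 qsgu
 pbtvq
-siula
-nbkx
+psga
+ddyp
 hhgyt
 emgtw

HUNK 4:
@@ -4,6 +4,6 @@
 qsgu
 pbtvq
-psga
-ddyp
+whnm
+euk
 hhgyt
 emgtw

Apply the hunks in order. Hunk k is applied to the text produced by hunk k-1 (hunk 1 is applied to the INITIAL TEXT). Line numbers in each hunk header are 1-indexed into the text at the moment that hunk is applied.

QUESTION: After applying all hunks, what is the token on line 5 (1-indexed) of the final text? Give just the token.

Answer: pbtvq

Derivation:
Hunk 1: at line 6 remove [mulu,amg] add [shu,bof] -> 11 lines: mgb nvvb zgh qsgu pbtvq siula shu bof emgtw vueta ial
Hunk 2: at line 5 remove [shu,bof] add [nbkx,hhgyt] -> 11 lines: mgb nvvb zgh qsgu pbtvq siula nbkx hhgyt emgtw vueta ial
Hunk 3: at line 4 remove [siula,nbkx] add [psga,ddyp] -> 11 lines: mgb nvvb zgh qsgu pbtvq psga ddyp hhgyt emgtw vueta ial
Hunk 4: at line 4 remove [psga,ddyp] add [whnm,euk] -> 11 lines: mgb nvvb zgh qsgu pbtvq whnm euk hhgyt emgtw vueta ial
Final line 5: pbtvq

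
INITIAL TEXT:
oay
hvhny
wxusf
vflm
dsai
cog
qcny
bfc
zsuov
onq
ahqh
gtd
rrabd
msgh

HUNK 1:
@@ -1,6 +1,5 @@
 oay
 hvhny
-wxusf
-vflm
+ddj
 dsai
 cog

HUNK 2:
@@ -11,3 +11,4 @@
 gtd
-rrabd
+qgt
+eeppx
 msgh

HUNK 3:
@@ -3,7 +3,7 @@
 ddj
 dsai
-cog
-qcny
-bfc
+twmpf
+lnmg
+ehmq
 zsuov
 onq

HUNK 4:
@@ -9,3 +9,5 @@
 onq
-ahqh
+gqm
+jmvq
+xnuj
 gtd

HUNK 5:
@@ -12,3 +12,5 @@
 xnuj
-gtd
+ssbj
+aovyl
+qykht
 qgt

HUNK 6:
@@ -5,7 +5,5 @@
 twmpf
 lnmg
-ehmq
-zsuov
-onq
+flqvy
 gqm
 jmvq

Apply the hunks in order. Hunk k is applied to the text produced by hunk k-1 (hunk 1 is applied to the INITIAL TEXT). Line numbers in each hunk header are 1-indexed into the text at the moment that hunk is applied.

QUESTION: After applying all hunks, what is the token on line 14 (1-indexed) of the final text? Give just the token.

Hunk 1: at line 1 remove [wxusf,vflm] add [ddj] -> 13 lines: oay hvhny ddj dsai cog qcny bfc zsuov onq ahqh gtd rrabd msgh
Hunk 2: at line 11 remove [rrabd] add [qgt,eeppx] -> 14 lines: oay hvhny ddj dsai cog qcny bfc zsuov onq ahqh gtd qgt eeppx msgh
Hunk 3: at line 3 remove [cog,qcny,bfc] add [twmpf,lnmg,ehmq] -> 14 lines: oay hvhny ddj dsai twmpf lnmg ehmq zsuov onq ahqh gtd qgt eeppx msgh
Hunk 4: at line 9 remove [ahqh] add [gqm,jmvq,xnuj] -> 16 lines: oay hvhny ddj dsai twmpf lnmg ehmq zsuov onq gqm jmvq xnuj gtd qgt eeppx msgh
Hunk 5: at line 12 remove [gtd] add [ssbj,aovyl,qykht] -> 18 lines: oay hvhny ddj dsai twmpf lnmg ehmq zsuov onq gqm jmvq xnuj ssbj aovyl qykht qgt eeppx msgh
Hunk 6: at line 5 remove [ehmq,zsuov,onq] add [flqvy] -> 16 lines: oay hvhny ddj dsai twmpf lnmg flqvy gqm jmvq xnuj ssbj aovyl qykht qgt eeppx msgh
Final line 14: qgt

Answer: qgt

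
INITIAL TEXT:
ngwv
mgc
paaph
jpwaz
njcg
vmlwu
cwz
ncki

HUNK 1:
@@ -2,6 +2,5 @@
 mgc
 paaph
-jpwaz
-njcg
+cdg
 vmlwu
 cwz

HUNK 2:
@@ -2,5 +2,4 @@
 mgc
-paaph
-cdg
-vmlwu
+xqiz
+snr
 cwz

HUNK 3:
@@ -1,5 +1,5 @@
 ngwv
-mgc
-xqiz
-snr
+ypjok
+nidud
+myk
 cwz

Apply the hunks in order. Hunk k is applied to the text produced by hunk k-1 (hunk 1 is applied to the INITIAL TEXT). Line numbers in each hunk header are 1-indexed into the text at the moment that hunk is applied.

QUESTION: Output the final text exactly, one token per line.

Answer: ngwv
ypjok
nidud
myk
cwz
ncki

Derivation:
Hunk 1: at line 2 remove [jpwaz,njcg] add [cdg] -> 7 lines: ngwv mgc paaph cdg vmlwu cwz ncki
Hunk 2: at line 2 remove [paaph,cdg,vmlwu] add [xqiz,snr] -> 6 lines: ngwv mgc xqiz snr cwz ncki
Hunk 3: at line 1 remove [mgc,xqiz,snr] add [ypjok,nidud,myk] -> 6 lines: ngwv ypjok nidud myk cwz ncki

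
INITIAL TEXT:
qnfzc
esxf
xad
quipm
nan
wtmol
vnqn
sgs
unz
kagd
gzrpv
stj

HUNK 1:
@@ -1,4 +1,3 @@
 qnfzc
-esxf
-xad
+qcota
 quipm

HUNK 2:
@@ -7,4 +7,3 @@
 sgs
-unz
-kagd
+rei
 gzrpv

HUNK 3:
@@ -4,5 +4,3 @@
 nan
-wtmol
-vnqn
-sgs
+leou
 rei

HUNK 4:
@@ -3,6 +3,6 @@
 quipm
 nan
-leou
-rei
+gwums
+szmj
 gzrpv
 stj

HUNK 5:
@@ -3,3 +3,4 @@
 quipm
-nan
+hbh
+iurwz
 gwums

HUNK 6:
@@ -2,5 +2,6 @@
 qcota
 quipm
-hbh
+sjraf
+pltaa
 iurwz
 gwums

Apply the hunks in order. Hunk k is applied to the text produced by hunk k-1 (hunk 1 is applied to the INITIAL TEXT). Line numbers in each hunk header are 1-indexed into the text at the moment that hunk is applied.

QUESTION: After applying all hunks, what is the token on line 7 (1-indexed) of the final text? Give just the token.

Answer: gwums

Derivation:
Hunk 1: at line 1 remove [esxf,xad] add [qcota] -> 11 lines: qnfzc qcota quipm nan wtmol vnqn sgs unz kagd gzrpv stj
Hunk 2: at line 7 remove [unz,kagd] add [rei] -> 10 lines: qnfzc qcota quipm nan wtmol vnqn sgs rei gzrpv stj
Hunk 3: at line 4 remove [wtmol,vnqn,sgs] add [leou] -> 8 lines: qnfzc qcota quipm nan leou rei gzrpv stj
Hunk 4: at line 3 remove [leou,rei] add [gwums,szmj] -> 8 lines: qnfzc qcota quipm nan gwums szmj gzrpv stj
Hunk 5: at line 3 remove [nan] add [hbh,iurwz] -> 9 lines: qnfzc qcota quipm hbh iurwz gwums szmj gzrpv stj
Hunk 6: at line 2 remove [hbh] add [sjraf,pltaa] -> 10 lines: qnfzc qcota quipm sjraf pltaa iurwz gwums szmj gzrpv stj
Final line 7: gwums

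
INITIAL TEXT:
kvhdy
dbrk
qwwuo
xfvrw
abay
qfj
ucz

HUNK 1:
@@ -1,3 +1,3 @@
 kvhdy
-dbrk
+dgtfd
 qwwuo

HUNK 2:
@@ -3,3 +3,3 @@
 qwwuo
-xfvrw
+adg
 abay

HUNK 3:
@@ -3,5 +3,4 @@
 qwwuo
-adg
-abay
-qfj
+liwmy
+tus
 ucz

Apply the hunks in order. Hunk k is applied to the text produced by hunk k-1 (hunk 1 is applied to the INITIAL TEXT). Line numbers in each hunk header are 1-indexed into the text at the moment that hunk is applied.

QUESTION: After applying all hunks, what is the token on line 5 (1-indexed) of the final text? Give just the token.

Hunk 1: at line 1 remove [dbrk] add [dgtfd] -> 7 lines: kvhdy dgtfd qwwuo xfvrw abay qfj ucz
Hunk 2: at line 3 remove [xfvrw] add [adg] -> 7 lines: kvhdy dgtfd qwwuo adg abay qfj ucz
Hunk 3: at line 3 remove [adg,abay,qfj] add [liwmy,tus] -> 6 lines: kvhdy dgtfd qwwuo liwmy tus ucz
Final line 5: tus

Answer: tus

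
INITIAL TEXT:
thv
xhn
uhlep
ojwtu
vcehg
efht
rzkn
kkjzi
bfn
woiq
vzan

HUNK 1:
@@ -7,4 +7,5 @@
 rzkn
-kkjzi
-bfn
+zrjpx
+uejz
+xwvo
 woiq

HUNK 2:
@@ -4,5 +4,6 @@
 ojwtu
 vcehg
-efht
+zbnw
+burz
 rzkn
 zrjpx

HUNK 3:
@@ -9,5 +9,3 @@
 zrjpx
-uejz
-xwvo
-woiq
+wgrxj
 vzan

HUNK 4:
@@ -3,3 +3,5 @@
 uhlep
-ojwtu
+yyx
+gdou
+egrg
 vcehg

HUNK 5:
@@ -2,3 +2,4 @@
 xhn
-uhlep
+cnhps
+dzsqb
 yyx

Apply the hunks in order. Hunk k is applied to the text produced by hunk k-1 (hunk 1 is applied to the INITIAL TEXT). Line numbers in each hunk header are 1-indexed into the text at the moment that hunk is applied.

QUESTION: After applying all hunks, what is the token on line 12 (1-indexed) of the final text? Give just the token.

Answer: zrjpx

Derivation:
Hunk 1: at line 7 remove [kkjzi,bfn] add [zrjpx,uejz,xwvo] -> 12 lines: thv xhn uhlep ojwtu vcehg efht rzkn zrjpx uejz xwvo woiq vzan
Hunk 2: at line 4 remove [efht] add [zbnw,burz] -> 13 lines: thv xhn uhlep ojwtu vcehg zbnw burz rzkn zrjpx uejz xwvo woiq vzan
Hunk 3: at line 9 remove [uejz,xwvo,woiq] add [wgrxj] -> 11 lines: thv xhn uhlep ojwtu vcehg zbnw burz rzkn zrjpx wgrxj vzan
Hunk 4: at line 3 remove [ojwtu] add [yyx,gdou,egrg] -> 13 lines: thv xhn uhlep yyx gdou egrg vcehg zbnw burz rzkn zrjpx wgrxj vzan
Hunk 5: at line 2 remove [uhlep] add [cnhps,dzsqb] -> 14 lines: thv xhn cnhps dzsqb yyx gdou egrg vcehg zbnw burz rzkn zrjpx wgrxj vzan
Final line 12: zrjpx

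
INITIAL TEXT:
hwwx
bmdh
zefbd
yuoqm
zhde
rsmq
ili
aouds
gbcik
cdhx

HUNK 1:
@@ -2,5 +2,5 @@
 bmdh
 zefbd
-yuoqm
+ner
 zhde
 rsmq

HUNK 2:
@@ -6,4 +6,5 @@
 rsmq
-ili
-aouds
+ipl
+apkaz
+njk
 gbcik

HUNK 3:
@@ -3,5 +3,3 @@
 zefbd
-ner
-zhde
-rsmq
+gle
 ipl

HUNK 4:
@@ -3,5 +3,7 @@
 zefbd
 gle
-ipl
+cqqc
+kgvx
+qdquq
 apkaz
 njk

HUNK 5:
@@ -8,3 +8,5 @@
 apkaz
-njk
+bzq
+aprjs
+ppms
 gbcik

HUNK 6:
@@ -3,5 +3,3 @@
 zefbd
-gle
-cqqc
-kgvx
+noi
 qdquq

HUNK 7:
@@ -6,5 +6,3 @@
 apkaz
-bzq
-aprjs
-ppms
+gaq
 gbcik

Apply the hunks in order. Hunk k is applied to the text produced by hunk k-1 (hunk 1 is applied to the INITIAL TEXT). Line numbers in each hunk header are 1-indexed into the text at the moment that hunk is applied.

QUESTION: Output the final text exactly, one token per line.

Answer: hwwx
bmdh
zefbd
noi
qdquq
apkaz
gaq
gbcik
cdhx

Derivation:
Hunk 1: at line 2 remove [yuoqm] add [ner] -> 10 lines: hwwx bmdh zefbd ner zhde rsmq ili aouds gbcik cdhx
Hunk 2: at line 6 remove [ili,aouds] add [ipl,apkaz,njk] -> 11 lines: hwwx bmdh zefbd ner zhde rsmq ipl apkaz njk gbcik cdhx
Hunk 3: at line 3 remove [ner,zhde,rsmq] add [gle] -> 9 lines: hwwx bmdh zefbd gle ipl apkaz njk gbcik cdhx
Hunk 4: at line 3 remove [ipl] add [cqqc,kgvx,qdquq] -> 11 lines: hwwx bmdh zefbd gle cqqc kgvx qdquq apkaz njk gbcik cdhx
Hunk 5: at line 8 remove [njk] add [bzq,aprjs,ppms] -> 13 lines: hwwx bmdh zefbd gle cqqc kgvx qdquq apkaz bzq aprjs ppms gbcik cdhx
Hunk 6: at line 3 remove [gle,cqqc,kgvx] add [noi] -> 11 lines: hwwx bmdh zefbd noi qdquq apkaz bzq aprjs ppms gbcik cdhx
Hunk 7: at line 6 remove [bzq,aprjs,ppms] add [gaq] -> 9 lines: hwwx bmdh zefbd noi qdquq apkaz gaq gbcik cdhx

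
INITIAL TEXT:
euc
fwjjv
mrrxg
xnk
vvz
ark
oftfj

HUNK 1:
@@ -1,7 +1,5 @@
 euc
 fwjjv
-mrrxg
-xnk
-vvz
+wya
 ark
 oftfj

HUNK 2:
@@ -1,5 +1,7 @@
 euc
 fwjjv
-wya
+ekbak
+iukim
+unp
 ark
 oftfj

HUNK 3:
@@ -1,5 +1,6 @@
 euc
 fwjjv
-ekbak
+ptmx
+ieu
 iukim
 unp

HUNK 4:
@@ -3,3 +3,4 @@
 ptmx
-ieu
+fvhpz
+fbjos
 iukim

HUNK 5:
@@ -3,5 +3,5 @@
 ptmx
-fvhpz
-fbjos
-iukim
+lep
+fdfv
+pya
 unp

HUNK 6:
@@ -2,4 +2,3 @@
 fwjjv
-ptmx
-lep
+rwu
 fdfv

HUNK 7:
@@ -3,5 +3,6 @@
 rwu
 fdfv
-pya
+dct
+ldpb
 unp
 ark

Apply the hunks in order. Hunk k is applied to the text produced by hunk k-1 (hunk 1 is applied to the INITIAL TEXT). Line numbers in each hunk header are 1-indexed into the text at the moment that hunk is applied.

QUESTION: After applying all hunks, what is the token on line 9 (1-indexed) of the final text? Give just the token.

Hunk 1: at line 1 remove [mrrxg,xnk,vvz] add [wya] -> 5 lines: euc fwjjv wya ark oftfj
Hunk 2: at line 1 remove [wya] add [ekbak,iukim,unp] -> 7 lines: euc fwjjv ekbak iukim unp ark oftfj
Hunk 3: at line 1 remove [ekbak] add [ptmx,ieu] -> 8 lines: euc fwjjv ptmx ieu iukim unp ark oftfj
Hunk 4: at line 3 remove [ieu] add [fvhpz,fbjos] -> 9 lines: euc fwjjv ptmx fvhpz fbjos iukim unp ark oftfj
Hunk 5: at line 3 remove [fvhpz,fbjos,iukim] add [lep,fdfv,pya] -> 9 lines: euc fwjjv ptmx lep fdfv pya unp ark oftfj
Hunk 6: at line 2 remove [ptmx,lep] add [rwu] -> 8 lines: euc fwjjv rwu fdfv pya unp ark oftfj
Hunk 7: at line 3 remove [pya] add [dct,ldpb] -> 9 lines: euc fwjjv rwu fdfv dct ldpb unp ark oftfj
Final line 9: oftfj

Answer: oftfj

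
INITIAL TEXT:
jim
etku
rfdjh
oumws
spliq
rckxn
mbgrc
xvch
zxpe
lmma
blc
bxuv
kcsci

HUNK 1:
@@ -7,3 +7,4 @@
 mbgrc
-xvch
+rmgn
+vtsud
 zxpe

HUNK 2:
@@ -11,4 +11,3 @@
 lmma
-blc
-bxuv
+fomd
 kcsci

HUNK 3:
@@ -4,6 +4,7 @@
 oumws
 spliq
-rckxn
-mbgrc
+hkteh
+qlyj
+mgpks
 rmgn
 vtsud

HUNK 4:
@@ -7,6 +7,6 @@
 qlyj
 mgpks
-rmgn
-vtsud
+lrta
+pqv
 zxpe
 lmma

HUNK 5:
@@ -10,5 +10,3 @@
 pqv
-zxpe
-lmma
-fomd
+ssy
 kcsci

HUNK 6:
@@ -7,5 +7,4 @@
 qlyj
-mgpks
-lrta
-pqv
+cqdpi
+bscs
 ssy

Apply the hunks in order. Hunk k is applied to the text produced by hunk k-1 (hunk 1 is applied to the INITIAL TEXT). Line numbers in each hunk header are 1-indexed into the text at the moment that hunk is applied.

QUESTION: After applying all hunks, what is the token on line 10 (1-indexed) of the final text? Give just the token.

Answer: ssy

Derivation:
Hunk 1: at line 7 remove [xvch] add [rmgn,vtsud] -> 14 lines: jim etku rfdjh oumws spliq rckxn mbgrc rmgn vtsud zxpe lmma blc bxuv kcsci
Hunk 2: at line 11 remove [blc,bxuv] add [fomd] -> 13 lines: jim etku rfdjh oumws spliq rckxn mbgrc rmgn vtsud zxpe lmma fomd kcsci
Hunk 3: at line 4 remove [rckxn,mbgrc] add [hkteh,qlyj,mgpks] -> 14 lines: jim etku rfdjh oumws spliq hkteh qlyj mgpks rmgn vtsud zxpe lmma fomd kcsci
Hunk 4: at line 7 remove [rmgn,vtsud] add [lrta,pqv] -> 14 lines: jim etku rfdjh oumws spliq hkteh qlyj mgpks lrta pqv zxpe lmma fomd kcsci
Hunk 5: at line 10 remove [zxpe,lmma,fomd] add [ssy] -> 12 lines: jim etku rfdjh oumws spliq hkteh qlyj mgpks lrta pqv ssy kcsci
Hunk 6: at line 7 remove [mgpks,lrta,pqv] add [cqdpi,bscs] -> 11 lines: jim etku rfdjh oumws spliq hkteh qlyj cqdpi bscs ssy kcsci
Final line 10: ssy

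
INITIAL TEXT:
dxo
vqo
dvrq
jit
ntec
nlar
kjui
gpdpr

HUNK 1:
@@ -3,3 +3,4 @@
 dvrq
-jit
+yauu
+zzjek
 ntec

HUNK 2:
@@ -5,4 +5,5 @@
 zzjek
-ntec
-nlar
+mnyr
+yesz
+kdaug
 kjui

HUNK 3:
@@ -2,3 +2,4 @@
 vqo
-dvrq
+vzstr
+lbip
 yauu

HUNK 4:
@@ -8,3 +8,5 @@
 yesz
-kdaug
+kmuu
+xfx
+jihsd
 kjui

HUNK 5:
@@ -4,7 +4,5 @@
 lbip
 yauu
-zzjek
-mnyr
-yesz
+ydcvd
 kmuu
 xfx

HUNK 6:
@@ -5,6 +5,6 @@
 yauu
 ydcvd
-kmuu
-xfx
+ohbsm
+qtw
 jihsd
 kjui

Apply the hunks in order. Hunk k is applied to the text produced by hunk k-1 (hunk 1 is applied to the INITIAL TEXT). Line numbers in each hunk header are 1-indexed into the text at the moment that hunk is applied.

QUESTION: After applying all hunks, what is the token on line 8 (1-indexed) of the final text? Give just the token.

Hunk 1: at line 3 remove [jit] add [yauu,zzjek] -> 9 lines: dxo vqo dvrq yauu zzjek ntec nlar kjui gpdpr
Hunk 2: at line 5 remove [ntec,nlar] add [mnyr,yesz,kdaug] -> 10 lines: dxo vqo dvrq yauu zzjek mnyr yesz kdaug kjui gpdpr
Hunk 3: at line 2 remove [dvrq] add [vzstr,lbip] -> 11 lines: dxo vqo vzstr lbip yauu zzjek mnyr yesz kdaug kjui gpdpr
Hunk 4: at line 8 remove [kdaug] add [kmuu,xfx,jihsd] -> 13 lines: dxo vqo vzstr lbip yauu zzjek mnyr yesz kmuu xfx jihsd kjui gpdpr
Hunk 5: at line 4 remove [zzjek,mnyr,yesz] add [ydcvd] -> 11 lines: dxo vqo vzstr lbip yauu ydcvd kmuu xfx jihsd kjui gpdpr
Hunk 6: at line 5 remove [kmuu,xfx] add [ohbsm,qtw] -> 11 lines: dxo vqo vzstr lbip yauu ydcvd ohbsm qtw jihsd kjui gpdpr
Final line 8: qtw

Answer: qtw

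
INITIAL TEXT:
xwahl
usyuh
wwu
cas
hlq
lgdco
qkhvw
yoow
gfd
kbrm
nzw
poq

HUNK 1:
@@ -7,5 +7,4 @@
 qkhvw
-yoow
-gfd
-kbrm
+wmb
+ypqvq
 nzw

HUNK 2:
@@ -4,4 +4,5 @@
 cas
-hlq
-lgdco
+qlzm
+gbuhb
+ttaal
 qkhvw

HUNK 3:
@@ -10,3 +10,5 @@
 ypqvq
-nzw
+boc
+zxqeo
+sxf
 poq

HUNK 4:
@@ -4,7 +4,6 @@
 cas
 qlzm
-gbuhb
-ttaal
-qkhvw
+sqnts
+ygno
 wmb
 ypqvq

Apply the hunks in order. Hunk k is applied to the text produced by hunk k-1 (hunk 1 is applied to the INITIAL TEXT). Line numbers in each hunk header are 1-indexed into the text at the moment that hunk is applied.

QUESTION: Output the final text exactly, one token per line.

Answer: xwahl
usyuh
wwu
cas
qlzm
sqnts
ygno
wmb
ypqvq
boc
zxqeo
sxf
poq

Derivation:
Hunk 1: at line 7 remove [yoow,gfd,kbrm] add [wmb,ypqvq] -> 11 lines: xwahl usyuh wwu cas hlq lgdco qkhvw wmb ypqvq nzw poq
Hunk 2: at line 4 remove [hlq,lgdco] add [qlzm,gbuhb,ttaal] -> 12 lines: xwahl usyuh wwu cas qlzm gbuhb ttaal qkhvw wmb ypqvq nzw poq
Hunk 3: at line 10 remove [nzw] add [boc,zxqeo,sxf] -> 14 lines: xwahl usyuh wwu cas qlzm gbuhb ttaal qkhvw wmb ypqvq boc zxqeo sxf poq
Hunk 4: at line 4 remove [gbuhb,ttaal,qkhvw] add [sqnts,ygno] -> 13 lines: xwahl usyuh wwu cas qlzm sqnts ygno wmb ypqvq boc zxqeo sxf poq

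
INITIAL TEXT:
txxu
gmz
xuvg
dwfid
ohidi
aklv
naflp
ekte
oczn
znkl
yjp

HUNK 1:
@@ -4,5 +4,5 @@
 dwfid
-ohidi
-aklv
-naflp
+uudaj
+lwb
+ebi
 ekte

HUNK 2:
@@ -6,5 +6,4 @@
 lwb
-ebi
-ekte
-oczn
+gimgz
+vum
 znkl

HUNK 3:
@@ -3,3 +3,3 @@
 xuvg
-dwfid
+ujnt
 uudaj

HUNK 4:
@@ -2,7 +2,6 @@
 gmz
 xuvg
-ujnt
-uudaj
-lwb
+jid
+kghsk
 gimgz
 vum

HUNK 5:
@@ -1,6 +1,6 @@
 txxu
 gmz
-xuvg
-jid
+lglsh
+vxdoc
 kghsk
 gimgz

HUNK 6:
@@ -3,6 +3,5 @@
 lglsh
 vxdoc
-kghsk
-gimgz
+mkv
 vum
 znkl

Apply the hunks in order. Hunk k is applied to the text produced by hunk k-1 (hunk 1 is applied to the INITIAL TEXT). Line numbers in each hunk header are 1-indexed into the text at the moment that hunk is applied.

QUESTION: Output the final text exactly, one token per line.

Answer: txxu
gmz
lglsh
vxdoc
mkv
vum
znkl
yjp

Derivation:
Hunk 1: at line 4 remove [ohidi,aklv,naflp] add [uudaj,lwb,ebi] -> 11 lines: txxu gmz xuvg dwfid uudaj lwb ebi ekte oczn znkl yjp
Hunk 2: at line 6 remove [ebi,ekte,oczn] add [gimgz,vum] -> 10 lines: txxu gmz xuvg dwfid uudaj lwb gimgz vum znkl yjp
Hunk 3: at line 3 remove [dwfid] add [ujnt] -> 10 lines: txxu gmz xuvg ujnt uudaj lwb gimgz vum znkl yjp
Hunk 4: at line 2 remove [ujnt,uudaj,lwb] add [jid,kghsk] -> 9 lines: txxu gmz xuvg jid kghsk gimgz vum znkl yjp
Hunk 5: at line 1 remove [xuvg,jid] add [lglsh,vxdoc] -> 9 lines: txxu gmz lglsh vxdoc kghsk gimgz vum znkl yjp
Hunk 6: at line 3 remove [kghsk,gimgz] add [mkv] -> 8 lines: txxu gmz lglsh vxdoc mkv vum znkl yjp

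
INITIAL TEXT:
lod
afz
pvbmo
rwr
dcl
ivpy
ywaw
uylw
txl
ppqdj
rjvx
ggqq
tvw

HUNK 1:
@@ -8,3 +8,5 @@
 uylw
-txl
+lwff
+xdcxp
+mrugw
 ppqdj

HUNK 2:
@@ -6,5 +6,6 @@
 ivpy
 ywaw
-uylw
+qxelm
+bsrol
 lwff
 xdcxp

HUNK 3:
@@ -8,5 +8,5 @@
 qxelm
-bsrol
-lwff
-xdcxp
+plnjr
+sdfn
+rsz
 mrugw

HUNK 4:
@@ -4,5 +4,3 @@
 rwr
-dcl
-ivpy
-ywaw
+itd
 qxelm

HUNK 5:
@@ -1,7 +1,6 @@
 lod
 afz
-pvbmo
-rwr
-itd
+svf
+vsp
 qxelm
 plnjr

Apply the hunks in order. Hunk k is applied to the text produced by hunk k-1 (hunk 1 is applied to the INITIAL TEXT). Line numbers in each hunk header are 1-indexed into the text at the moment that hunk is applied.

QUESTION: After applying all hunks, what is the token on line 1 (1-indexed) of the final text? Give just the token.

Hunk 1: at line 8 remove [txl] add [lwff,xdcxp,mrugw] -> 15 lines: lod afz pvbmo rwr dcl ivpy ywaw uylw lwff xdcxp mrugw ppqdj rjvx ggqq tvw
Hunk 2: at line 6 remove [uylw] add [qxelm,bsrol] -> 16 lines: lod afz pvbmo rwr dcl ivpy ywaw qxelm bsrol lwff xdcxp mrugw ppqdj rjvx ggqq tvw
Hunk 3: at line 8 remove [bsrol,lwff,xdcxp] add [plnjr,sdfn,rsz] -> 16 lines: lod afz pvbmo rwr dcl ivpy ywaw qxelm plnjr sdfn rsz mrugw ppqdj rjvx ggqq tvw
Hunk 4: at line 4 remove [dcl,ivpy,ywaw] add [itd] -> 14 lines: lod afz pvbmo rwr itd qxelm plnjr sdfn rsz mrugw ppqdj rjvx ggqq tvw
Hunk 5: at line 1 remove [pvbmo,rwr,itd] add [svf,vsp] -> 13 lines: lod afz svf vsp qxelm plnjr sdfn rsz mrugw ppqdj rjvx ggqq tvw
Final line 1: lod

Answer: lod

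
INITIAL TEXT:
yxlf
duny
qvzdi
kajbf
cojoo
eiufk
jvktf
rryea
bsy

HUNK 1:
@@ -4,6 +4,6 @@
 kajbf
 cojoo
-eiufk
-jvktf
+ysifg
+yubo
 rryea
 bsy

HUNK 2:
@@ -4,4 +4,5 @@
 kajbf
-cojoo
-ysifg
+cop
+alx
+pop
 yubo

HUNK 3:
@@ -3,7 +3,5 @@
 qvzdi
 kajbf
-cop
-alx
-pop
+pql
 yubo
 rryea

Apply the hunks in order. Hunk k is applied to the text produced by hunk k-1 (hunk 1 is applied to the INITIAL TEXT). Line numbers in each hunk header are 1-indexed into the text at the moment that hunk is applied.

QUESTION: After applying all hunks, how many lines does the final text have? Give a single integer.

Hunk 1: at line 4 remove [eiufk,jvktf] add [ysifg,yubo] -> 9 lines: yxlf duny qvzdi kajbf cojoo ysifg yubo rryea bsy
Hunk 2: at line 4 remove [cojoo,ysifg] add [cop,alx,pop] -> 10 lines: yxlf duny qvzdi kajbf cop alx pop yubo rryea bsy
Hunk 3: at line 3 remove [cop,alx,pop] add [pql] -> 8 lines: yxlf duny qvzdi kajbf pql yubo rryea bsy
Final line count: 8

Answer: 8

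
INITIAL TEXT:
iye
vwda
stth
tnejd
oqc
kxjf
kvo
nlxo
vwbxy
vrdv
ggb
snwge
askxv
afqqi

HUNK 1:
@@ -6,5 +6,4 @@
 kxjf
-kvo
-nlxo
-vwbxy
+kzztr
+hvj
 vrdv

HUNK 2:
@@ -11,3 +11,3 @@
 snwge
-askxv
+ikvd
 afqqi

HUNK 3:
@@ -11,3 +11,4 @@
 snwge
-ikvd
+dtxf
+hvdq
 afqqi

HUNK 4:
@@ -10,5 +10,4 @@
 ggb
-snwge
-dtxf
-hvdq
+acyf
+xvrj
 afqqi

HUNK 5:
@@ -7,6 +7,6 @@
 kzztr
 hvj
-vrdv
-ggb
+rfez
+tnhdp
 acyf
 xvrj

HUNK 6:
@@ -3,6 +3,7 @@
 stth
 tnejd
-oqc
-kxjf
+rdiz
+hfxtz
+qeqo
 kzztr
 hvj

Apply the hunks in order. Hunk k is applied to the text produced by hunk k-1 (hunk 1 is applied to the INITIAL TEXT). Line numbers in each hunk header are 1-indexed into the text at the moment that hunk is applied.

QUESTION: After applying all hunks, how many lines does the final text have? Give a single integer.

Answer: 14

Derivation:
Hunk 1: at line 6 remove [kvo,nlxo,vwbxy] add [kzztr,hvj] -> 13 lines: iye vwda stth tnejd oqc kxjf kzztr hvj vrdv ggb snwge askxv afqqi
Hunk 2: at line 11 remove [askxv] add [ikvd] -> 13 lines: iye vwda stth tnejd oqc kxjf kzztr hvj vrdv ggb snwge ikvd afqqi
Hunk 3: at line 11 remove [ikvd] add [dtxf,hvdq] -> 14 lines: iye vwda stth tnejd oqc kxjf kzztr hvj vrdv ggb snwge dtxf hvdq afqqi
Hunk 4: at line 10 remove [snwge,dtxf,hvdq] add [acyf,xvrj] -> 13 lines: iye vwda stth tnejd oqc kxjf kzztr hvj vrdv ggb acyf xvrj afqqi
Hunk 5: at line 7 remove [vrdv,ggb] add [rfez,tnhdp] -> 13 lines: iye vwda stth tnejd oqc kxjf kzztr hvj rfez tnhdp acyf xvrj afqqi
Hunk 6: at line 3 remove [oqc,kxjf] add [rdiz,hfxtz,qeqo] -> 14 lines: iye vwda stth tnejd rdiz hfxtz qeqo kzztr hvj rfez tnhdp acyf xvrj afqqi
Final line count: 14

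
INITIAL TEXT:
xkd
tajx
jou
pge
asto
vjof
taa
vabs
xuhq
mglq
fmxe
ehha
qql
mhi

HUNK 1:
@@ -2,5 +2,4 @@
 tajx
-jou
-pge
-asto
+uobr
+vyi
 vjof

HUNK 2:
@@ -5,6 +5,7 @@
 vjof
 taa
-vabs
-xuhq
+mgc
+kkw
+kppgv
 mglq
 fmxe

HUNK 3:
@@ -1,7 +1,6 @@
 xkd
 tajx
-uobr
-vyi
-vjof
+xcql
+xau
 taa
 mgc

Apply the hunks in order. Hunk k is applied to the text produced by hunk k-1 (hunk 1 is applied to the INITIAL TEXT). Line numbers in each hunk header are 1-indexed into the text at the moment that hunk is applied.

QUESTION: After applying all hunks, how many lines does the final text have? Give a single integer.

Answer: 13

Derivation:
Hunk 1: at line 2 remove [jou,pge,asto] add [uobr,vyi] -> 13 lines: xkd tajx uobr vyi vjof taa vabs xuhq mglq fmxe ehha qql mhi
Hunk 2: at line 5 remove [vabs,xuhq] add [mgc,kkw,kppgv] -> 14 lines: xkd tajx uobr vyi vjof taa mgc kkw kppgv mglq fmxe ehha qql mhi
Hunk 3: at line 1 remove [uobr,vyi,vjof] add [xcql,xau] -> 13 lines: xkd tajx xcql xau taa mgc kkw kppgv mglq fmxe ehha qql mhi
Final line count: 13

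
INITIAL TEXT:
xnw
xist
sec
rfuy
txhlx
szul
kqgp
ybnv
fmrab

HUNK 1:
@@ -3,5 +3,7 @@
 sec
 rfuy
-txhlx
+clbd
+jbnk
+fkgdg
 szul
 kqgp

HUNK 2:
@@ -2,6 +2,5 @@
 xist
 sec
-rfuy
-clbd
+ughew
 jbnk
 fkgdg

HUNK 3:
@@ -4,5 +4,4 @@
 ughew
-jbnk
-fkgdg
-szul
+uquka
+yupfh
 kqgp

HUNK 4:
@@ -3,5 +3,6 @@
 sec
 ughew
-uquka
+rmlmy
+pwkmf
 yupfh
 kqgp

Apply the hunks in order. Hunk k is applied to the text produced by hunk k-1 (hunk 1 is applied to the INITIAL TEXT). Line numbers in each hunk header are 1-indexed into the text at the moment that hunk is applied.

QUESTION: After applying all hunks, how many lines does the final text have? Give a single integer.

Hunk 1: at line 3 remove [txhlx] add [clbd,jbnk,fkgdg] -> 11 lines: xnw xist sec rfuy clbd jbnk fkgdg szul kqgp ybnv fmrab
Hunk 2: at line 2 remove [rfuy,clbd] add [ughew] -> 10 lines: xnw xist sec ughew jbnk fkgdg szul kqgp ybnv fmrab
Hunk 3: at line 4 remove [jbnk,fkgdg,szul] add [uquka,yupfh] -> 9 lines: xnw xist sec ughew uquka yupfh kqgp ybnv fmrab
Hunk 4: at line 3 remove [uquka] add [rmlmy,pwkmf] -> 10 lines: xnw xist sec ughew rmlmy pwkmf yupfh kqgp ybnv fmrab
Final line count: 10

Answer: 10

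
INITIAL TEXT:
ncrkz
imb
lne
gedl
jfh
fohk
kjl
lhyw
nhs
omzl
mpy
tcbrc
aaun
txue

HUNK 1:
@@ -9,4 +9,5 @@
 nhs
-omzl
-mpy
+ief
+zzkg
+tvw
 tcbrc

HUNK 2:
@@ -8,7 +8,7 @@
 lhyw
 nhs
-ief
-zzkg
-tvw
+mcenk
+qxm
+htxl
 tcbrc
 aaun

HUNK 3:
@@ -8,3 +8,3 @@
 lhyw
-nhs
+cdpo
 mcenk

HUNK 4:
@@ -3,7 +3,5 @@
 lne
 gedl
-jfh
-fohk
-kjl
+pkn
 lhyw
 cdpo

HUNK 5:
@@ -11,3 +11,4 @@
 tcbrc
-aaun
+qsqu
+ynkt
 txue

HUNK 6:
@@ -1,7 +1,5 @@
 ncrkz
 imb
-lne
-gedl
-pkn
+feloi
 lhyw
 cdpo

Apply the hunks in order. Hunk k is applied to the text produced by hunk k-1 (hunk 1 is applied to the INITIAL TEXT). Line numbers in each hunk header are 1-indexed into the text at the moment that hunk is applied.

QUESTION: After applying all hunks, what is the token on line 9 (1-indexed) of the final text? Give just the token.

Answer: tcbrc

Derivation:
Hunk 1: at line 9 remove [omzl,mpy] add [ief,zzkg,tvw] -> 15 lines: ncrkz imb lne gedl jfh fohk kjl lhyw nhs ief zzkg tvw tcbrc aaun txue
Hunk 2: at line 8 remove [ief,zzkg,tvw] add [mcenk,qxm,htxl] -> 15 lines: ncrkz imb lne gedl jfh fohk kjl lhyw nhs mcenk qxm htxl tcbrc aaun txue
Hunk 3: at line 8 remove [nhs] add [cdpo] -> 15 lines: ncrkz imb lne gedl jfh fohk kjl lhyw cdpo mcenk qxm htxl tcbrc aaun txue
Hunk 4: at line 3 remove [jfh,fohk,kjl] add [pkn] -> 13 lines: ncrkz imb lne gedl pkn lhyw cdpo mcenk qxm htxl tcbrc aaun txue
Hunk 5: at line 11 remove [aaun] add [qsqu,ynkt] -> 14 lines: ncrkz imb lne gedl pkn lhyw cdpo mcenk qxm htxl tcbrc qsqu ynkt txue
Hunk 6: at line 1 remove [lne,gedl,pkn] add [feloi] -> 12 lines: ncrkz imb feloi lhyw cdpo mcenk qxm htxl tcbrc qsqu ynkt txue
Final line 9: tcbrc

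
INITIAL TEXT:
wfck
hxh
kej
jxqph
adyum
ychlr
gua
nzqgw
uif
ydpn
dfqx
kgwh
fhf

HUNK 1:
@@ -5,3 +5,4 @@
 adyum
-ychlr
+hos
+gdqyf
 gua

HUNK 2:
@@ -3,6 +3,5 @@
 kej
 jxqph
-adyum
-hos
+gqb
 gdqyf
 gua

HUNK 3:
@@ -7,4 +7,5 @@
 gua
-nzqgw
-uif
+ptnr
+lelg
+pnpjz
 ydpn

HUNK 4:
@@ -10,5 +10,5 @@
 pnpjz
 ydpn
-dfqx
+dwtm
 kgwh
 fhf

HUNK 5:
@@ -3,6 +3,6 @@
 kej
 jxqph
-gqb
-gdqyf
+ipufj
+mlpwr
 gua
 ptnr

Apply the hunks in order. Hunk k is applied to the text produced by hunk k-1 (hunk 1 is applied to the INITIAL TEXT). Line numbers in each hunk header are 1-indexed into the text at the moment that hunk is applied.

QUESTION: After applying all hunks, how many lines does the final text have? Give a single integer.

Answer: 14

Derivation:
Hunk 1: at line 5 remove [ychlr] add [hos,gdqyf] -> 14 lines: wfck hxh kej jxqph adyum hos gdqyf gua nzqgw uif ydpn dfqx kgwh fhf
Hunk 2: at line 3 remove [adyum,hos] add [gqb] -> 13 lines: wfck hxh kej jxqph gqb gdqyf gua nzqgw uif ydpn dfqx kgwh fhf
Hunk 3: at line 7 remove [nzqgw,uif] add [ptnr,lelg,pnpjz] -> 14 lines: wfck hxh kej jxqph gqb gdqyf gua ptnr lelg pnpjz ydpn dfqx kgwh fhf
Hunk 4: at line 10 remove [dfqx] add [dwtm] -> 14 lines: wfck hxh kej jxqph gqb gdqyf gua ptnr lelg pnpjz ydpn dwtm kgwh fhf
Hunk 5: at line 3 remove [gqb,gdqyf] add [ipufj,mlpwr] -> 14 lines: wfck hxh kej jxqph ipufj mlpwr gua ptnr lelg pnpjz ydpn dwtm kgwh fhf
Final line count: 14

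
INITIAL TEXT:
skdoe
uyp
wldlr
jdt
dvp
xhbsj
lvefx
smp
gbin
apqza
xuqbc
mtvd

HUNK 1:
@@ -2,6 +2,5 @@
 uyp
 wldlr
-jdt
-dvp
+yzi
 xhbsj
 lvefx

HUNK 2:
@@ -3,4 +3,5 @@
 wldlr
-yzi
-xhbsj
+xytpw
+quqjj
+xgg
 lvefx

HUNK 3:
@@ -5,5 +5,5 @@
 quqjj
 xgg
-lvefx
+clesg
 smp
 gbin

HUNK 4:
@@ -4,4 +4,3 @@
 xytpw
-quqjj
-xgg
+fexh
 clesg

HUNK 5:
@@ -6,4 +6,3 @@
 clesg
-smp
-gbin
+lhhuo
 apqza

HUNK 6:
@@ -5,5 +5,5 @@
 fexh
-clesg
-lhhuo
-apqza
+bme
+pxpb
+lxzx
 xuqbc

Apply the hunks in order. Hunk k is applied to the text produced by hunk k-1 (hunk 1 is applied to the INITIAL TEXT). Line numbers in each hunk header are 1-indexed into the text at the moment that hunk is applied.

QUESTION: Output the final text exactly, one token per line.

Answer: skdoe
uyp
wldlr
xytpw
fexh
bme
pxpb
lxzx
xuqbc
mtvd

Derivation:
Hunk 1: at line 2 remove [jdt,dvp] add [yzi] -> 11 lines: skdoe uyp wldlr yzi xhbsj lvefx smp gbin apqza xuqbc mtvd
Hunk 2: at line 3 remove [yzi,xhbsj] add [xytpw,quqjj,xgg] -> 12 lines: skdoe uyp wldlr xytpw quqjj xgg lvefx smp gbin apqza xuqbc mtvd
Hunk 3: at line 5 remove [lvefx] add [clesg] -> 12 lines: skdoe uyp wldlr xytpw quqjj xgg clesg smp gbin apqza xuqbc mtvd
Hunk 4: at line 4 remove [quqjj,xgg] add [fexh] -> 11 lines: skdoe uyp wldlr xytpw fexh clesg smp gbin apqza xuqbc mtvd
Hunk 5: at line 6 remove [smp,gbin] add [lhhuo] -> 10 lines: skdoe uyp wldlr xytpw fexh clesg lhhuo apqza xuqbc mtvd
Hunk 6: at line 5 remove [clesg,lhhuo,apqza] add [bme,pxpb,lxzx] -> 10 lines: skdoe uyp wldlr xytpw fexh bme pxpb lxzx xuqbc mtvd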